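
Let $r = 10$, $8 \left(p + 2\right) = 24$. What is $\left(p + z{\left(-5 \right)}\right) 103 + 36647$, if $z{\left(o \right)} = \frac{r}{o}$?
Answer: $36544$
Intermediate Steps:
$p = 1$ ($p = -2 + \frac{1}{8} \cdot 24 = -2 + 3 = 1$)
$z{\left(o \right)} = \frac{10}{o}$
$\left(p + z{\left(-5 \right)}\right) 103 + 36647 = \left(1 + \frac{10}{-5}\right) 103 + 36647 = \left(1 + 10 \left(- \frac{1}{5}\right)\right) 103 + 36647 = \left(1 - 2\right) 103 + 36647 = \left(-1\right) 103 + 36647 = -103 + 36647 = 36544$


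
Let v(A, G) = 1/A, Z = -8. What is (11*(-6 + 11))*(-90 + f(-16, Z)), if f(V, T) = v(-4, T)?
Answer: -19855/4 ≈ -4963.8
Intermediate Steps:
f(V, T) = -¼ (f(V, T) = 1/(-4) = -¼)
(11*(-6 + 11))*(-90 + f(-16, Z)) = (11*(-6 + 11))*(-90 - ¼) = (11*5)*(-361/4) = 55*(-361/4) = -19855/4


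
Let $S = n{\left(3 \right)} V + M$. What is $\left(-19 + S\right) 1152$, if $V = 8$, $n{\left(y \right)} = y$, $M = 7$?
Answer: $13824$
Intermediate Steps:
$S = 31$ ($S = 3 \cdot 8 + 7 = 24 + 7 = 31$)
$\left(-19 + S\right) 1152 = \left(-19 + 31\right) 1152 = 12 \cdot 1152 = 13824$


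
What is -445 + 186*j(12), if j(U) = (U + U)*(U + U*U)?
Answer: 695939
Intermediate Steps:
j(U) = 2*U*(U + U**2) (j(U) = (2*U)*(U + U**2) = 2*U*(U + U**2))
-445 + 186*j(12) = -445 + 186*(2*12**2*(1 + 12)) = -445 + 186*(2*144*13) = -445 + 186*3744 = -445 + 696384 = 695939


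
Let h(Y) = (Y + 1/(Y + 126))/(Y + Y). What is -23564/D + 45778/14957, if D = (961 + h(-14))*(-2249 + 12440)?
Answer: 32688048155222/10688531419767 ≈ 3.0582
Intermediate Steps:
h(Y) = (Y + 1/(126 + Y))/(2*Y) (h(Y) = (Y + 1/(126 + Y))/((2*Y)) = (Y + 1/(126 + Y))*(1/(2*Y)) = (Y + 1/(126 + Y))/(2*Y))
D = 30728545233/3136 (D = (961 + (1/2)*(1 + (-14)**2 + 126*(-14))/(-14*(126 - 14)))*(-2249 + 12440) = (961 + (1/2)*(-1/14)*(1 + 196 - 1764)/112)*10191 = (961 + (1/2)*(-1/14)*(1/112)*(-1567))*10191 = (961 + 1567/3136)*10191 = (3015263/3136)*10191 = 30728545233/3136 ≈ 9.7986e+6)
-23564/D + 45778/14957 = -23564/30728545233/3136 + 45778/14957 = -23564*3136/30728545233 + 45778*(1/14957) = -1718528/714617331 + 45778/14957 = 32688048155222/10688531419767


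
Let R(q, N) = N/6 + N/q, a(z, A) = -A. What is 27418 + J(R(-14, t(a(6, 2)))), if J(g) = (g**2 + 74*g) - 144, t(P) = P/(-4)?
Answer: 12029389/441 ≈ 27278.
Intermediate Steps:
t(P) = -P/4 (t(P) = P*(-1/4) = -P/4)
R(q, N) = N/6 + N/q (R(q, N) = N*(1/6) + N/q = N/6 + N/q)
J(g) = -144 + g**2 + 74*g
27418 + J(R(-14, t(a(6, 2)))) = 27418 + (-144 + ((-(-1)*2/4)/6 - (-1)*2/4/(-14))**2 + 74*((-(-1)*2/4)/6 - (-1)*2/4/(-14))) = 27418 + (-144 + ((-1/4*(-2))/6 - 1/4*(-2)*(-1/14))**2 + 74*((-1/4*(-2))/6 - 1/4*(-2)*(-1/14))) = 27418 + (-144 + ((1/6)*(1/2) + (1/2)*(-1/14))**2 + 74*((1/6)*(1/2) + (1/2)*(-1/14))) = 27418 + (-144 + (1/12 - 1/28)**2 + 74*(1/12 - 1/28)) = 27418 + (-144 + (1/21)**2 + 74*(1/21)) = 27418 + (-144 + 1/441 + 74/21) = 27418 - 61949/441 = 12029389/441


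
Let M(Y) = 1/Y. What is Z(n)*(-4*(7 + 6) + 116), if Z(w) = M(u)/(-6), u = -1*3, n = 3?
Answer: 32/9 ≈ 3.5556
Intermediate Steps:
u = -3
Z(w) = 1/18 (Z(w) = 1/(-3*(-6)) = -⅓*(-⅙) = 1/18)
Z(n)*(-4*(7 + 6) + 116) = (-4*(7 + 6) + 116)/18 = (-4*13 + 116)/18 = (-52 + 116)/18 = (1/18)*64 = 32/9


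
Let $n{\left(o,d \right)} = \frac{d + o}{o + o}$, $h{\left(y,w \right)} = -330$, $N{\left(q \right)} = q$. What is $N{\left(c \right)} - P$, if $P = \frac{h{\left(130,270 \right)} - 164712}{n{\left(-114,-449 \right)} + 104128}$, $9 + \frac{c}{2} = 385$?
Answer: $\frac{17891423320}{23741747} \approx 753.58$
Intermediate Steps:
$c = 752$ ($c = -18 + 2 \cdot 385 = -18 + 770 = 752$)
$n{\left(o,d \right)} = \frac{d + o}{2 o}$
$P = - \frac{37629576}{23741747}$ ($P = \frac{-330 - 164712}{\frac{-449 - 114}{2 \left(-114\right)} + 104128} = - \frac{165042}{\frac{1}{2} \left(- \frac{1}{114}\right) \left(-563\right) + 104128} = - \frac{165042}{\frac{563}{228} + 104128} = - \frac{165042}{\frac{23741747}{228}} = \left(-165042\right) \frac{228}{23741747} = - \frac{37629576}{23741747} \approx -1.585$)
$N{\left(c \right)} - P = 752 - - \frac{37629576}{23741747} = 752 + \frac{37629576}{23741747} = \frac{17891423320}{23741747}$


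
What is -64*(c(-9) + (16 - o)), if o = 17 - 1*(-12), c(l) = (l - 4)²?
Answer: -9984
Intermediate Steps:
c(l) = (-4 + l)²
o = 29 (o = 17 + 12 = 29)
-64*(c(-9) + (16 - o)) = -64*((-4 - 9)² + (16 - 1*29)) = -64*((-13)² + (16 - 29)) = -64*(169 - 13) = -64*156 = -9984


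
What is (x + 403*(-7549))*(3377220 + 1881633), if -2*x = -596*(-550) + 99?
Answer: -33721832165229/2 ≈ -1.6861e+13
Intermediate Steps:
x = -327899/2 (x = -(-596*(-550) + 99)/2 = -(327800 + 99)/2 = -1/2*327899 = -327899/2 ≈ -1.6395e+5)
(x + 403*(-7549))*(3377220 + 1881633) = (-327899/2 + 403*(-7549))*(3377220 + 1881633) = (-327899/2 - 3042247)*5258853 = -6412393/2*5258853 = -33721832165229/2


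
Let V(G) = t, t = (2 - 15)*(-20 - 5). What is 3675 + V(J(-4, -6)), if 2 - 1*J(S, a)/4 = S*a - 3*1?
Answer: 4000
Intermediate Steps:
J(S, a) = 20 - 4*S*a (J(S, a) = 8 - 4*(S*a - 3*1) = 8 - 4*(S*a - 3) = 8 - 4*(-3 + S*a) = 8 + (12 - 4*S*a) = 20 - 4*S*a)
t = 325 (t = -13*(-25) = 325)
V(G) = 325
3675 + V(J(-4, -6)) = 3675 + 325 = 4000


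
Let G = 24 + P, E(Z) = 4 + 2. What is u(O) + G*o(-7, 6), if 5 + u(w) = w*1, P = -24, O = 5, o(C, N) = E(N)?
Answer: 0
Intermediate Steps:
E(Z) = 6
o(C, N) = 6
u(w) = -5 + w (u(w) = -5 + w*1 = -5 + w)
G = 0 (G = 24 - 24 = 0)
u(O) + G*o(-7, 6) = (-5 + 5) + 0*6 = 0 + 0 = 0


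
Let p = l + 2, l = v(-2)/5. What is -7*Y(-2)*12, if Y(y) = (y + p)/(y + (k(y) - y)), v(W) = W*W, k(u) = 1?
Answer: -336/5 ≈ -67.200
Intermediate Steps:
v(W) = W²
l = ⅘ (l = (-2)²/5 = 4*(⅕) = ⅘ ≈ 0.80000)
p = 14/5 (p = ⅘ + 2 = 14/5 ≈ 2.8000)
Y(y) = 14/5 + y (Y(y) = (y + 14/5)/(y + (1 - y)) = (14/5 + y)/1 = (14/5 + y)*1 = 14/5 + y)
-7*Y(-2)*12 = -7*(14/5 - 2)*12 = -7*⅘*12 = -28/5*12 = -336/5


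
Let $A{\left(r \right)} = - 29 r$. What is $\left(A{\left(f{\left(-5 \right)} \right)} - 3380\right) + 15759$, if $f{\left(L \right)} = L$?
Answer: $12524$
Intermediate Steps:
$\left(A{\left(f{\left(-5 \right)} \right)} - 3380\right) + 15759 = \left(\left(-29\right) \left(-5\right) - 3380\right) + 15759 = \left(145 - 3380\right) + 15759 = -3235 + 15759 = 12524$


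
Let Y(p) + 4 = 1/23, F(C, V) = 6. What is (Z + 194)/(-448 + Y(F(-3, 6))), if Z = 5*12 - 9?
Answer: -161/297 ≈ -0.54209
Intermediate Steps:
Y(p) = -91/23 (Y(p) = -4 + 1/23 = -91/23)
Z = 51 (Z = 60 - 9 = 51)
(Z + 194)/(-448 + Y(F(-3, 6))) = (51 + 194)/(-448 - 91/23) = 245/(-10395/23) = 245*(-23/10395) = -161/297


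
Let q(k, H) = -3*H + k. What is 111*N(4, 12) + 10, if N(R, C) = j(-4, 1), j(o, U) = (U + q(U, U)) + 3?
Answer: 232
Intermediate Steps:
q(k, H) = k - 3*H
j(o, U) = 3 - U (j(o, U) = (U + (U - 3*U)) + 3 = (U - 2*U) + 3 = -U + 3 = 3 - U)
N(R, C) = 2 (N(R, C) = 3 - 1*1 = 3 - 1 = 2)
111*N(4, 12) + 10 = 111*2 + 10 = 222 + 10 = 232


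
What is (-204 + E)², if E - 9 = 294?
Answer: 9801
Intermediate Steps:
E = 303 (E = 9 + 294 = 303)
(-204 + E)² = (-204 + 303)² = 99² = 9801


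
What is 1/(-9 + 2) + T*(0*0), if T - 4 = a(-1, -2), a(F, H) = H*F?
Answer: -⅐ ≈ -0.14286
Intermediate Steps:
a(F, H) = F*H
T = 6 (T = 4 - 1*(-2) = 4 + 2 = 6)
1/(-9 + 2) + T*(0*0) = 1/(-9 + 2) + 6*(0*0) = 1/(-7) + 6*0 = -⅐ + 0 = -⅐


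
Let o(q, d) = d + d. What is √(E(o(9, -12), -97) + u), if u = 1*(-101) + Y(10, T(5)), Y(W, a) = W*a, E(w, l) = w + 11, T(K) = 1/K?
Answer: 4*I*√7 ≈ 10.583*I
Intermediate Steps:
o(q, d) = 2*d
T(K) = 1/K
E(w, l) = 11 + w
u = -99 (u = 1*(-101) + 10/5 = -101 + 10*(⅕) = -101 + 2 = -99)
√(E(o(9, -12), -97) + u) = √((11 + 2*(-12)) - 99) = √((11 - 24) - 99) = √(-13 - 99) = √(-112) = 4*I*√7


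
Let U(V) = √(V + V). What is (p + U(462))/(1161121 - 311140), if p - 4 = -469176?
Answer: -42652/77271 + 2*√231/849981 ≈ -0.55194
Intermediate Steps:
p = -469172 (p = 4 - 469176 = -469172)
U(V) = √2*√V (U(V) = √(2*V) = √2*√V)
(p + U(462))/(1161121 - 311140) = (-469172 + √2*√462)/(1161121 - 311140) = (-469172 + 2*√231)/849981 = (-469172 + 2*√231)*(1/849981) = -42652/77271 + 2*√231/849981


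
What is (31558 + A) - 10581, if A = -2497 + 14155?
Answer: 32635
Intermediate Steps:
A = 11658
(31558 + A) - 10581 = (31558 + 11658) - 10581 = 43216 - 10581 = 32635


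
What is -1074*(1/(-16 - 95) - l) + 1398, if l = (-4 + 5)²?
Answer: 91822/37 ≈ 2481.7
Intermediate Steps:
l = 1 (l = 1² = 1)
-1074*(1/(-16 - 95) - l) + 1398 = -1074*(1/(-16 - 95) - 1*1) + 1398 = -1074*(1/(-111) - 1) + 1398 = -1074*(-1/111 - 1) + 1398 = -1074*(-112/111) + 1398 = 40096/37 + 1398 = 91822/37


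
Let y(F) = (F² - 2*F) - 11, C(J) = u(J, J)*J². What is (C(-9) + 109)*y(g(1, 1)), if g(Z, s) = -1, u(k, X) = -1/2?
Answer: -548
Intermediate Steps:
u(k, X) = -½ (u(k, X) = -1*½ = -½)
C(J) = -J²/2
y(F) = -11 + F² - 2*F
(C(-9) + 109)*y(g(1, 1)) = (-½*(-9)² + 109)*(-11 + (-1)² - 2*(-1)) = (-½*81 + 109)*(-11 + 1 + 2) = (-81/2 + 109)*(-8) = (137/2)*(-8) = -548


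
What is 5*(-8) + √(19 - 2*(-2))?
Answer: -40 + √23 ≈ -35.204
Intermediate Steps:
5*(-8) + √(19 - 2*(-2)) = -40 + √(19 + 4) = -40 + √23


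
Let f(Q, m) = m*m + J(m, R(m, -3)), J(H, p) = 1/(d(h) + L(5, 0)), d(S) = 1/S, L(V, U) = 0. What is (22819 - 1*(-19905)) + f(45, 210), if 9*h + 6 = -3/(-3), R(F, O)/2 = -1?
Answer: 781411/9 ≈ 86824.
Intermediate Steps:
R(F, O) = -2 (R(F, O) = 2*(-1) = -2)
h = -5/9 (h = -⅔ + (-3/(-3))/9 = -⅔ + (-3*(-⅓))/9 = -⅔ + (⅑)*1 = -⅔ + ⅑ = -5/9 ≈ -0.55556)
J(H, p) = -5/9 (J(H, p) = 1/(1/(-5/9) + 0) = 1/(-9/5 + 0) = 1/(-9/5) = -5/9)
f(Q, m) = -5/9 + m² (f(Q, m) = m*m - 5/9 = m² - 5/9 = -5/9 + m²)
(22819 - 1*(-19905)) + f(45, 210) = (22819 - 1*(-19905)) + (-5/9 + 210²) = (22819 + 19905) + (-5/9 + 44100) = 42724 + 396895/9 = 781411/9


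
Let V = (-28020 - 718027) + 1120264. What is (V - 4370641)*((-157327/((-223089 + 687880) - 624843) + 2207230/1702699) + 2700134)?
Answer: -735184322926422699660490/68130095087 ≈ -1.0791e+13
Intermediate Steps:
V = 374217 (V = -746047 + 1120264 = 374217)
(V - 4370641)*((-157327/((-223089 + 687880) - 624843) + 2207230/1702699) + 2700134) = (374217 - 4370641)*((-157327/((-223089 + 687880) - 624843) + 2207230/1702699) + 2700134) = -3996424*((-157327/(464791 - 624843) + 2207230*(1/1702699)) + 2700134) = -3996424*((-157327/(-160052) + 2207230/1702699) + 2700134) = -3996424*((-157327*(-1/160052) + 2207230/1702699) + 2700134) = -3996424*((157327/160052 + 2207230/1702699) + 2700134) = -3996424*(621152101533/272520380348 + 2700134) = -3996424*735842165822668165/272520380348 = -735184322926422699660490/68130095087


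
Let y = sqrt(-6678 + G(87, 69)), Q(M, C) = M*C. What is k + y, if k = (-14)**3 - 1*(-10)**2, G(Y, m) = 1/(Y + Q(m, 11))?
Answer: -2844 + I*sqrt(531061178)/282 ≈ -2844.0 + 81.719*I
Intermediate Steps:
Q(M, C) = C*M
G(Y, m) = 1/(Y + 11*m)
k = -2844 (k = -2744 - 1*100 = -2744 - 100 = -2844)
y = I*sqrt(531061178)/282 (y = sqrt(-6678 + 1/(87 + 11*69)) = sqrt(-6678 + 1/(87 + 759)) = sqrt(-6678 + 1/846) = sqrt(-5649587/846) = I*sqrt(531061178)/282 ≈ 81.719*I)
k + y = -2844 + I*sqrt(531061178)/282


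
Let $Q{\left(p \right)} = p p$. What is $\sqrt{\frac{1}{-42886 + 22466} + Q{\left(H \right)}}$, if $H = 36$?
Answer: $\frac{\sqrt{135100348495}}{10210} \approx 36.0$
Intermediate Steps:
$Q{\left(p \right)} = p^{2}$
$\sqrt{\frac{1}{-42886 + 22466} + Q{\left(H \right)}} = \sqrt{\frac{1}{-42886 + 22466} + 36^{2}} = \sqrt{\frac{1}{-20420} + 1296} = \sqrt{- \frac{1}{20420} + 1296} = \sqrt{\frac{26464319}{20420}} = \frac{\sqrt{135100348495}}{10210}$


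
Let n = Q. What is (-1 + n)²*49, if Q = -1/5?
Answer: 1764/25 ≈ 70.560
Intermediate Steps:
Q = -⅕ (Q = -1*⅕ = -⅕ ≈ -0.20000)
n = -⅕ ≈ -0.20000
(-1 + n)²*49 = (-1 - ⅕)²*49 = (-6/5)²*49 = (36/25)*49 = 1764/25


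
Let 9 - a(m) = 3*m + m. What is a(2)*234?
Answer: 234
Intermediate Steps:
a(m) = 9 - 4*m (a(m) = 9 - (3*m + m) = 9 - 4*m)
a(2)*234 = (9 - 4*2)*234 = (9 - 8)*234 = 1*234 = 234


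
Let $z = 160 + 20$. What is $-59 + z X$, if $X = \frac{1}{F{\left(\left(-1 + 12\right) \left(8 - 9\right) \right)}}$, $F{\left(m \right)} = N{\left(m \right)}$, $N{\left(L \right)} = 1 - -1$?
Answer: $31$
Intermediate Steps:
$z = 180$
$N{\left(L \right)} = 2$ ($N{\left(L \right)} = 1 + 1 = 2$)
$F{\left(m \right)} = 2$
$X = \frac{1}{2} \approx 0.5$
$-59 + z X = -59 + 180 \cdot \frac{1}{2} = -59 + 90 = 31$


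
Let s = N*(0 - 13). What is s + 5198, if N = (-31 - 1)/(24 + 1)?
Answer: 130366/25 ≈ 5214.6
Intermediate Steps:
N = -32/25 ≈ -1.2800
s = 416/25 (s = -32*(0 - 13)/25 = -32/25*(-13) = 416/25 ≈ 16.640)
s + 5198 = 416/25 + 5198 = 130366/25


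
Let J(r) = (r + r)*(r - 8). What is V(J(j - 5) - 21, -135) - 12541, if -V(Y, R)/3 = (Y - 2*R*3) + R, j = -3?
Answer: -15271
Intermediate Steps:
J(r) = 2*r*(-8 + r) (J(r) = (2*r)*(-8 + r) = 2*r*(-8 + r))
V(Y, R) = -3*Y + 15*R (V(Y, R) = -3*((Y - 2*R*3) + R) = -3*((Y - 6*R) + R) = -3*(Y - 5*R) = -3*Y + 15*R)
V(J(j - 5) - 21, -135) - 12541 = (-3*(2*(-3 - 5)*(-8 + (-3 - 5)) - 21) + 15*(-135)) - 12541 = (-3*(2*(-8)*(-8 - 8) - 21) - 2025) - 12541 = (-3*(2*(-8)*(-16) - 21) - 2025) - 12541 = (-3*(256 - 21) - 2025) - 12541 = (-3*235 - 2025) - 12541 = (-705 - 2025) - 12541 = -2730 - 12541 = -15271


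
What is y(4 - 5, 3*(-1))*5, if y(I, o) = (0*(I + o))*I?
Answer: 0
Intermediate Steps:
y(I, o) = 0 (y(I, o) = 0*I = 0)
y(4 - 5, 3*(-1))*5 = 0*5 = 0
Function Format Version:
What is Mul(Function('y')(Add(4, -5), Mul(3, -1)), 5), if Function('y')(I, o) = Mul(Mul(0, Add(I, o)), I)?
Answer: 0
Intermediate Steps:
Function('y')(I, o) = 0 (Function('y')(I, o) = Mul(0, I) = 0)
Mul(Function('y')(Add(4, -5), Mul(3, -1)), 5) = Mul(0, 5) = 0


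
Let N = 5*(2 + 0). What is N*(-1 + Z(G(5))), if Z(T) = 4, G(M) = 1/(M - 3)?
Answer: 30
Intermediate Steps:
G(M) = 1/(-3 + M)
N = 10 (N = 5*2 = 10)
N*(-1 + Z(G(5))) = 10*(-1 + 4) = 10*3 = 30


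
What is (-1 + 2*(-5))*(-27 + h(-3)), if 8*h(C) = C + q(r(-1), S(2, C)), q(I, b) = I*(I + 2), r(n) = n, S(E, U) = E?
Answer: 605/2 ≈ 302.50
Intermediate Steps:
q(I, b) = I*(2 + I)
h(C) = -⅛ + C/8 (h(C) = (C - (2 - 1))/8 = (C - 1*1)/8 = (C - 1)/8 = (-1 + C)/8 = -⅛ + C/8)
(-1 + 2*(-5))*(-27 + h(-3)) = (-1 + 2*(-5))*(-27 + (-⅛ + (⅛)*(-3))) = (-1 - 10)*(-27 + (-⅛ - 3/8)) = -11*(-27 - ½) = -11*(-55/2) = 605/2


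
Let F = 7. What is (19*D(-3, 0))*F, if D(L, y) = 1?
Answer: 133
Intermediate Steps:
(19*D(-3, 0))*F = (19*1)*7 = 19*7 = 133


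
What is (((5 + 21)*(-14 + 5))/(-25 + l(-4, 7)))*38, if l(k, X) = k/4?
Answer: 342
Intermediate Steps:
l(k, X) = k/4 (l(k, X) = k*(1/4) = k/4)
(((5 + 21)*(-14 + 5))/(-25 + l(-4, 7)))*38 = (((5 + 21)*(-14 + 5))/(-25 + (1/4)*(-4)))*38 = ((26*(-9))/(-25 - 1))*38 = -234/(-26)*38 = -234*(-1/26)*38 = 9*38 = 342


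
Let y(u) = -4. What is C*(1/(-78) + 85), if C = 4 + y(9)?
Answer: 0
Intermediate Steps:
C = 0 (C = 4 - 4 = 0)
C*(1/(-78) + 85) = 0*(1/(-78) + 85) = 0*(-1/78 + 85) = 0*(6629/78) = 0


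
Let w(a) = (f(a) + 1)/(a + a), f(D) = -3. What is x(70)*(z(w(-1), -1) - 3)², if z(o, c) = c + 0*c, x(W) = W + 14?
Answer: 1344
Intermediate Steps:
x(W) = 14 + W
w(a) = -1/a (w(a) = (-3 + 1)/(a + a) = -2*1/(2*a) = -1/a)
z(o, c) = c (z(o, c) = c + 0 = c)
x(70)*(z(w(-1), -1) - 3)² = (14 + 70)*(-1 - 3)² = 84*(-4)² = 84*16 = 1344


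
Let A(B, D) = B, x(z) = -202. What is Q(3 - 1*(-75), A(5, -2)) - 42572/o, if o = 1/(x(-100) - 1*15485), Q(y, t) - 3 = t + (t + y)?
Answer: 667827055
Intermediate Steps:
Q(y, t) = 3 + y + 2*t (Q(y, t) = 3 + (t + (t + y)) = 3 + (y + 2*t) = 3 + y + 2*t)
o = -1/15687 (o = 1/(-202 - 1*15485) = 1/(-202 - 15485) = 1/(-15687) = -1/15687 ≈ -6.3747e-5)
Q(3 - 1*(-75), A(5, -2)) - 42572/o = (3 + (3 - 1*(-75)) + 2*5) - 42572/(-1/15687) = (3 + (3 + 75) + 10) - 42572*(-15687) = (3 + 78 + 10) + 667826964 = 91 + 667826964 = 667827055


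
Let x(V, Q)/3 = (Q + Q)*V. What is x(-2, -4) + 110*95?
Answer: 10498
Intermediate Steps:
x(V, Q) = 6*Q*V (x(V, Q) = 3*((Q + Q)*V) = 3*((2*Q)*V) = 3*(2*Q*V) = 6*Q*V)
x(-2, -4) + 110*95 = 6*(-4)*(-2) + 110*95 = 48 + 10450 = 10498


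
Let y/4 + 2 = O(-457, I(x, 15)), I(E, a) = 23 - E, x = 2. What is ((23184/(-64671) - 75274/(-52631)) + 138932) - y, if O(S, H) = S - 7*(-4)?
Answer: 159584796931602/1134566467 ≈ 1.4066e+5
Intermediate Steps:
O(S, H) = 28 + S (O(S, H) = S + 28 = 28 + S)
y = -1724 (y = -8 + 4*(28 - 457) = -8 + 4*(-429) = -8 - 1716 = -1724)
((23184/(-64671) - 75274/(-52631)) + 138932) - y = ((23184/(-64671) - 75274/(-52631)) + 138932) - 1*(-1724) = ((23184*(-1/64671) - 75274*(-1/52631)) + 138932) + 1724 = ((-7728/21557 + 75274/52631) + 138932) + 1724 = (1215949250/1134566467 + 138932) + 1724 = 157628804342494/1134566467 + 1724 = 159584796931602/1134566467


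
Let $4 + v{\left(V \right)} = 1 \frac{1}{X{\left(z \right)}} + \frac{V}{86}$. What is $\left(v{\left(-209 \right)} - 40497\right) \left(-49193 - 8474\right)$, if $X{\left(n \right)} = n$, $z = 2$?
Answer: $\frac{100434346542}{43} \approx 2.3357 \cdot 10^{9}$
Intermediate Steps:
$v{\left(V \right)} = - \frac{7}{2} + \frac{V}{86}$ ($v{\left(V \right)} = -4 + \left(1 \cdot \frac{1}{2} + \frac{V}{86}\right) = -4 + \left(1 \cdot \frac{1}{2} + V \frac{1}{86}\right) = -4 + \left(\frac{1}{2} + \frac{V}{86}\right) = - \frac{7}{2} + \frac{V}{86}$)
$\left(v{\left(-209 \right)} - 40497\right) \left(-49193 - 8474\right) = \left(\left(- \frac{7}{2} + \frac{1}{86} \left(-209\right)\right) - 40497\right) \left(-49193 - 8474\right) = \left(\left(- \frac{7}{2} - \frac{209}{86}\right) - 40497\right) \left(-57667\right) = \left(- \frac{255}{43} - 40497\right) \left(-57667\right) = \left(- \frac{1741626}{43}\right) \left(-57667\right) = \frac{100434346542}{43}$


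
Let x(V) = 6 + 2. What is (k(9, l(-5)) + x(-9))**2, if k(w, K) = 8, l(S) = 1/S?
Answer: 256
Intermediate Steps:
x(V) = 8
(k(9, l(-5)) + x(-9))**2 = (8 + 8)**2 = 16**2 = 256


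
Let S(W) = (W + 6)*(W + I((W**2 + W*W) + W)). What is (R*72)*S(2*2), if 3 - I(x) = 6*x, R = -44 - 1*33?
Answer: 11586960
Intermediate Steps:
R = -77 (R = -44 - 33 = -77)
I(x) = 3 - 6*x
S(W) = (6 + W)*(3 - 12*W**2 - 5*W) (S(W) = (W + 6)*(W + (3 - 6*((W**2 + W*W) + W))) = (6 + W)*(W + (3 - 6*((W**2 + W**2) + W))) = (6 + W)*(W + (3 - 6*(2*W**2 + W))) = (6 + W)*(W + (3 - 6*(W + 2*W**2))) = (6 + W)*(W + (3 + (-12*W**2 - 6*W))) = (6 + W)*(W + (3 - 12*W**2 - 6*W)) = (6 + W)*(3 - 12*W**2 - 5*W))
(R*72)*S(2*2) = (-77*72)*(18 - 77*(2*2)**2 - 54*2 - 12*(2*2)**3) = -5544*(18 - 77*4**2 - 27*4 - 12*4**3) = -5544*(18 - 77*16 - 108 - 12*64) = -5544*(18 - 1232 - 108 - 768) = -5544*(-2090) = 11586960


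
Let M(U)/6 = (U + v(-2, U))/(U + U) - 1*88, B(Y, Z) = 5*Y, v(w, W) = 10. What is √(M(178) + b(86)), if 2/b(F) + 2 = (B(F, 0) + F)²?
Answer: I*√73677038099398543/11848303 ≈ 22.909*I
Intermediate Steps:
b(F) = 2/(-2 + 36*F²) (b(F) = 2/(-2 + (5*F + F)²) = 2/(-2 + (6*F)²) = 2/(-2 + 36*F²))
M(U) = -528 + 3*(10 + U)/U (M(U) = 6*((U + 10)/(U + U) - 1*88) = 6*((10 + U)/((2*U)) - 88) = 6*((10 + U)*(1/(2*U)) - 88) = 6*((10 + U)/(2*U) - 88) = 6*(-88 + (10 + U)/(2*U)) = -528 + 3*(10 + U)/U)
√(M(178) + b(86)) = √((-525 + 30/178) + 1/(-1 + 18*86²)) = √((-525 + 30*(1/178)) + 1/(-1 + 18*7396)) = √((-525 + 15/89) + 1/(-1 + 133128)) = √(-46710/89 + 1/133127) = √(-6218362081/11848303) = I*√73677038099398543/11848303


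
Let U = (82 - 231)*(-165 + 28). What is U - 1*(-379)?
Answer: 20792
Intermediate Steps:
U = 20413 (U = -149*(-137) = 20413)
U - 1*(-379) = 20413 - 1*(-379) = 20413 + 379 = 20792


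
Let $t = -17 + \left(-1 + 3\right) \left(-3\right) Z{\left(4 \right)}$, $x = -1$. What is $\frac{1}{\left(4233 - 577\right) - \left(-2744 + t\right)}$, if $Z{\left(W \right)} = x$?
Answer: $\frac{1}{6411} \approx 0.00015598$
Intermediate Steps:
$Z{\left(W \right)} = -1$
$t = -11$ ($t = -17 + \left(-1 + 3\right) \left(-3\right) \left(-1\right) = -17 + 2 \left(-3\right) \left(-1\right) = -17 - -6 = -17 + 6 = -11$)
$\frac{1}{\left(4233 - 577\right) - \left(-2744 + t\right)} = \frac{1}{\left(4233 - 577\right) + \left(2744 - -11\right)} = \frac{1}{\left(4233 - 577\right) + \left(2744 + 11\right)} = \frac{1}{3656 + 2755} = \frac{1}{6411}$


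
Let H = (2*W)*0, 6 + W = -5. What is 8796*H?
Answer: 0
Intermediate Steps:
W = -11 (W = -6 - 5 = -11)
H = 0 (H = (2*(-11))*0 = -22*0 = 0)
8796*H = 8796*0 = 0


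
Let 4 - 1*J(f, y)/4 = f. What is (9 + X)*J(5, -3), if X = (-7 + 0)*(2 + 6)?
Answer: 188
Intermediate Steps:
X = -56 (X = -7*8 = -56)
J(f, y) = 16 - 4*f
(9 + X)*J(5, -3) = (9 - 56)*(16 - 4*5) = -47*(16 - 20) = -47*(-4) = 188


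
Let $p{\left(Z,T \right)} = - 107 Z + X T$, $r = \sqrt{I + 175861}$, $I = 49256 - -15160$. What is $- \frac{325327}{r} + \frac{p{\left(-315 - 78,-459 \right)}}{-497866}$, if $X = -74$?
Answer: $- \frac{76017}{497866} - \frac{325327 \sqrt{240277}}{240277} \approx -663.84$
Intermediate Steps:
$I = 64416$ ($I = 49256 + 15160 = 64416$)
$r = \sqrt{240277}$ ($r = \sqrt{64416 + 175861} = \sqrt{240277} \approx 490.18$)
$p{\left(Z,T \right)} = - 107 Z - 74 T$
$- \frac{325327}{r} + \frac{p{\left(-315 - 78,-459 \right)}}{-497866} = - \frac{325327}{\sqrt{240277}} + \frac{- 107 \left(-315 - 78\right) - -33966}{-497866} = - 325327 \frac{\sqrt{240277}}{240277} + \left(\left(-107\right) \left(-393\right) + 33966\right) \left(- \frac{1}{497866}\right) = - \frac{325327 \sqrt{240277}}{240277} + \left(42051 + 33966\right) \left(- \frac{1}{497866}\right) = - \frac{325327 \sqrt{240277}}{240277} + 76017 \left(- \frac{1}{497866}\right) = - \frac{325327 \sqrt{240277}}{240277} - \frac{76017}{497866} = - \frac{76017}{497866} - \frac{325327 \sqrt{240277}}{240277}$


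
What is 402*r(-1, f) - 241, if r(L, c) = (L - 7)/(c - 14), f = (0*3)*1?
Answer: -79/7 ≈ -11.286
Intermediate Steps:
f = 0 (f = 0*1 = 0)
r(L, c) = (-7 + L)/(-14 + c)
402*r(-1, f) - 241 = 402*((-7 - 1)/(-14 + 0)) - 241 = 402*(-8/(-14)) - 241 = 402*(-1/14*(-8)) - 241 = 402*(4/7) - 241 = 1608/7 - 241 = -79/7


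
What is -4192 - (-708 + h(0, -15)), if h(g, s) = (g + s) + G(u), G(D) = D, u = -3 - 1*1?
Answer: -3465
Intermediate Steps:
u = -4 (u = -3 - 1 = -4)
h(g, s) = -4 + g + s (h(g, s) = (g + s) - 4 = -4 + g + s)
-4192 - (-708 + h(0, -15)) = -4192 - (-708 + (-4 + 0 - 15)) = -4192 - (-708 - 19) = -4192 - 1*(-727) = -4192 + 727 = -3465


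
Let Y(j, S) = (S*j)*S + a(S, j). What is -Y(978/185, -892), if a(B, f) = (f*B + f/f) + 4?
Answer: -777287941/185 ≈ -4.2016e+6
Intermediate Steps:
a(B, f) = 5 + B*f (a(B, f) = (B*f + 1) + 4 = (1 + B*f) + 4 = 5 + B*f)
Y(j, S) = 5 + S*j + j*S² (Y(j, S) = (S*j)*S + (5 + S*j) = j*S² + (5 + S*j) = 5 + S*j + j*S²)
-Y(978/185, -892) = -(5 - 872376/185 + (978/185)*(-892)²) = -(5 - 872376/185 + (978*(1/185))*795664) = -(5 - 892*978/185 + (978/185)*795664) = -(5 - 872376/185 + 778159392/185) = -1*777287941/185 = -777287941/185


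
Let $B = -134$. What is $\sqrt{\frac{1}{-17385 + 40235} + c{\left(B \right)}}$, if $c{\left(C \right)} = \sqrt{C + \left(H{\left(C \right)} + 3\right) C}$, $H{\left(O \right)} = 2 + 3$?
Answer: $\frac{\sqrt{914 + 62654700 i \sqrt{134}}}{4570} \approx 4.167 + 4.167 i$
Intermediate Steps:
$H{\left(O \right)} = 5$
$c{\left(C \right)} = 3 \sqrt{C}$ ($c{\left(C \right)} = \sqrt{C + \left(5 + 3\right) C} = \sqrt{C + 8 C} = \sqrt{9 C} = 3 \sqrt{C}$)
$\sqrt{\frac{1}{-17385 + 40235} + c{\left(B \right)}} = \sqrt{\frac{1}{-17385 + 40235} + 3 \sqrt{-134}} = \sqrt{\frac{1}{22850} + 3 i \sqrt{134}}$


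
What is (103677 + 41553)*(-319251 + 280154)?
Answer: -5678057310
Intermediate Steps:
(103677 + 41553)*(-319251 + 280154) = 145230*(-39097) = -5678057310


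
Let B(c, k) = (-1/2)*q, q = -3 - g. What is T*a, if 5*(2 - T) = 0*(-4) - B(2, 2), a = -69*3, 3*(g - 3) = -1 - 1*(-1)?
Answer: -2691/5 ≈ -538.20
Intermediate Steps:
g = 3 (g = 3 + (-1 - 1*(-1))/3 = 3 + (-1 + 1)/3 = 3 + (⅓)*0 = 3 + 0 = 3)
q = -6 (q = -3 - 1*3 = -3 - 3 = -6)
a = -207
B(c, k) = 3 (B(c, k) = -1/2*(-6) = -1*½*(-6) = -½*(-6) = 3)
T = 13/5 (T = 2 - (0*(-4) - 1*3)/5 = 2 - (0 - 3)/5 = 2 - ⅕*(-3) = 2 + ⅗ = 13/5 ≈ 2.6000)
T*a = (13/5)*(-207) = -2691/5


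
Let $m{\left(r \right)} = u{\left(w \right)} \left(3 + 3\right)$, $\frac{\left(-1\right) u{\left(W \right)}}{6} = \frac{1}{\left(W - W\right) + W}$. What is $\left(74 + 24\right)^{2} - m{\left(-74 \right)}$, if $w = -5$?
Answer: $\frac{47984}{5} \approx 9596.8$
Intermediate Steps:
$u{\left(W \right)} = - \frac{6}{W}$ ($u{\left(W \right)} = - \frac{6}{\left(W - W\right) + W} = - \frac{6}{0 + W} = - \frac{6}{W}$)
$m{\left(r \right)} = \frac{36}{5}$ ($m{\left(r \right)} = - \frac{6}{-5} \left(3 + 3\right) = \left(-6\right) \left(- \frac{1}{5}\right) 6 = \frac{6}{5} \cdot 6 = \frac{36}{5}$)
$\left(74 + 24\right)^{2} - m{\left(-74 \right)} = \left(74 + 24\right)^{2} - \frac{36}{5} = 98^{2} - \frac{36}{5} = 9604 - \frac{36}{5} = \frac{47984}{5}$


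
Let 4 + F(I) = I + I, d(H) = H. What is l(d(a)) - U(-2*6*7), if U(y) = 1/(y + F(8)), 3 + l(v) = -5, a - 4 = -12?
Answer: -575/72 ≈ -7.9861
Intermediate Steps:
a = -8 (a = 4 - 12 = -8)
l(v) = -8 (l(v) = -3 - 5 = -8)
F(I) = -4 + 2*I (F(I) = -4 + (I + I) = -4 + 2*I)
U(y) = 1/(12 + y) (U(y) = 1/(y + (-4 + 2*8)) = 1/(y + (-4 + 16)) = 1/(y + 12) = 1/(12 + y))
l(d(a)) - U(-2*6*7) = -8 - 1/(12 - 2*6*7) = -8 - 1/(12 - 12*7) = -8 - 1/(12 - 84) = -8 - 1/(-72) = -8 - 1*(-1/72) = -8 + 1/72 = -575/72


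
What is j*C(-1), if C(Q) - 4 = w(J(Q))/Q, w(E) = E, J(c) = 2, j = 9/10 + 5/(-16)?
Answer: 47/40 ≈ 1.1750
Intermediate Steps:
j = 47/80 (j = 9*(1/10) + 5*(-1/16) = 9/10 - 5/16 = 47/80 ≈ 0.58750)
C(Q) = 4 + 2/Q
j*C(-1) = 47*(4 + 2/(-1))/80 = 47*(4 + 2*(-1))/80 = 47*(4 - 2)/80 = (47/80)*2 = 47/40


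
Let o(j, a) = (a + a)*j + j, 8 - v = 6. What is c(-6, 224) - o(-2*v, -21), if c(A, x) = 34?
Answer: -130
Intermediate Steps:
v = 2 (v = 8 - 1*6 = 8 - 6 = 2)
o(j, a) = j + 2*a*j (o(j, a) = (2*a)*j + j = 2*a*j + j = j + 2*a*j)
c(-6, 224) - o(-2*v, -21) = 34 - (-2*2)*(1 + 2*(-21)) = 34 - (-4)*(1 - 42) = 34 - (-4)*(-41) = 34 - 1*164 = 34 - 164 = -130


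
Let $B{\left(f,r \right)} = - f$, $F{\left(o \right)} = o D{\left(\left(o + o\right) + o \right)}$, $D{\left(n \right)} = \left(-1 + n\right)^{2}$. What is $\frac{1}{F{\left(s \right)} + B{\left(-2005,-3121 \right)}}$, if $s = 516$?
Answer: $\frac{1}{1234897849} \approx 8.0978 \cdot 10^{-10}$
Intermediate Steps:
$F{\left(o \right)} = o \left(-1 + 3 o\right)^{2}$ ($F{\left(o \right)} = o \left(-1 + \left(\left(o + o\right) + o\right)\right)^{2} = o \left(-1 + \left(2 o + o\right)\right)^{2} = o \left(-1 + 3 o\right)^{2}$)
$\frac{1}{F{\left(s \right)} + B{\left(-2005,-3121 \right)}} = \frac{1}{516 \left(-1 + 3 \cdot 516\right)^{2} - -2005} = \frac{1}{516 \left(-1 + 1548\right)^{2} + 2005} = \frac{1}{516 \cdot 1547^{2} + 2005} = \frac{1}{516 \cdot 2393209 + 2005} = \frac{1}{1234895844 + 2005} = \frac{1}{1234897849}$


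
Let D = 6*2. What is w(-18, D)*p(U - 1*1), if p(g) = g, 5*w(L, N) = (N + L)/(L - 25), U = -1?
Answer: -12/215 ≈ -0.055814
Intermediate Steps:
D = 12
w(L, N) = (L + N)/(5*(-25 + L)) (w(L, N) = ((N + L)/(L - 25))/5 = ((L + N)/(-25 + L))/5 = (L + N)/(5*(-25 + L)))
w(-18, D)*p(U - 1*1) = ((-18 + 12)/(5*(-25 - 18)))*(-1 - 1*1) = ((1/5)*(-6)/(-43))*(-1 - 1) = ((1/5)*(-1/43)*(-6))*(-2) = (6/215)*(-2) = -12/215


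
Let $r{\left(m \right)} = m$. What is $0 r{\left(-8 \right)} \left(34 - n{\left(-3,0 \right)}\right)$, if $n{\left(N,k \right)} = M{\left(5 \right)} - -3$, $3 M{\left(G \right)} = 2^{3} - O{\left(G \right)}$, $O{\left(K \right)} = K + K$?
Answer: $0$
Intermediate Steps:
$O{\left(K \right)} = 2 K$
$M{\left(G \right)} = \frac{8}{3} - \frac{2 G}{3}$ ($M{\left(G \right)} = \frac{2^{3} - 2 G}{3} = \frac{8 - 2 G}{3} = \frac{8}{3} - \frac{2 G}{3}$)
$n{\left(N,k \right)} = \frac{7}{3}$ ($n{\left(N,k \right)} = \left(\frac{8}{3} - \frac{10}{3}\right) - -3 = \left(\frac{8}{3} - \frac{10}{3}\right) + 3 = - \frac{2}{3} + 3 = \frac{7}{3}$)
$0 r{\left(-8 \right)} \left(34 - n{\left(-3,0 \right)}\right) = 0 \left(-8\right) \left(34 - \frac{7}{3}\right) = 0 \left(34 - \frac{7}{3}\right) = 0 \cdot \frac{95}{3} = 0$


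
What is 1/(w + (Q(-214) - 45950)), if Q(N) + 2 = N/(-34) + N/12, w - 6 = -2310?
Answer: -102/4923289 ≈ -2.0718e-5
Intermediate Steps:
w = -2304 (w = 6 - 2310 = -2304)
Q(N) = -2 + 11*N/204 (Q(N) = -2 + (N/(-34) + N/12) = -2 + (N*(-1/34) + N*(1/12)) = -2 + (-N/34 + N/12) = -2 + 11*N/204)
1/(w + (Q(-214) - 45950)) = 1/(-2304 + ((-2 + (11/204)*(-214)) - 45950)) = 1/(-2304 + ((-2 - 1177/102) - 45950)) = 1/(-2304 + (-1381/102 - 45950)) = 1/(-2304 - 4688281/102) = 1/(-4923289/102) = -102/4923289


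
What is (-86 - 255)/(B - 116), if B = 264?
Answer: -341/148 ≈ -2.3041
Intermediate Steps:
(-86 - 255)/(B - 116) = (-86 - 255)/(264 - 116) = -341/148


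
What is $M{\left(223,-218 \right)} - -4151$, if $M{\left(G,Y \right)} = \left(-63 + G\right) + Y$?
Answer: $4093$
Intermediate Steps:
$M{\left(G,Y \right)} = -63 + G + Y$
$M{\left(223,-218 \right)} - -4151 = \left(-63 + 223 - 218\right) - -4151 = -58 + 4151 = 4093$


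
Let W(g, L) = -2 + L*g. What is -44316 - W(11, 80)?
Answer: -45194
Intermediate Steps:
-44316 - W(11, 80) = -44316 - (-2 + 80*11) = -44316 - (-2 + 880) = -44316 - 1*878 = -44316 - 878 = -45194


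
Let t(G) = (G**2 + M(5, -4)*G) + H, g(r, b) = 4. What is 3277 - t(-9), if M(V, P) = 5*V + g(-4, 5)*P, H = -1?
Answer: 3278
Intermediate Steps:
M(V, P) = 4*P + 5*V (M(V, P) = 5*V + 4*P = 4*P + 5*V)
t(G) = -1 + G**2 + 9*G (t(G) = (G**2 + (4*(-4) + 5*5)*G) - 1 = (G**2 + (-16 + 25)*G) - 1 = (G**2 + 9*G) - 1 = -1 + G**2 + 9*G)
3277 - t(-9) = 3277 - (-1 + (-9)**2 + 9*(-9)) = 3277 - (-1 + 81 - 81) = 3277 - 1*(-1) = 3277 + 1 = 3278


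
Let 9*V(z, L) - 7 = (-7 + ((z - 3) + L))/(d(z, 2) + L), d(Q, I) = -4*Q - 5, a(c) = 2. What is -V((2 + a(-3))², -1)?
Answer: -97/126 ≈ -0.76984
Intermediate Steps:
d(Q, I) = -5 - 4*Q
V(z, L) = 7/9 + (-10 + L + z)/(9*(-5 + L - 4*z)) (V(z, L) = 7/9 + ((-7 + ((z - 3) + L))/((-5 - 4*z) + L))/9 = 7/9 + ((-7 + ((-3 + z) + L))/(-5 + L - 4*z))/9 = 7/9 + ((-7 + (-3 + L + z))/(-5 + L - 4*z))/9 = 7/9 + ((-10 + L + z)/(-5 + L - 4*z))/9 = 7/9 + (-10 + L + z)/(9*(-5 + L - 4*z)))
-V((2 + a(-3))², -1) = -(45 - 8*(-1) + 27*(2 + 2)²)/(9*(5 - 1*(-1) + 4*(2 + 2)²)) = -(45 + 8 + 27*4²)/(9*(5 + 1 + 4*4²)) = -(45 + 8 + 27*16)/(9*(5 + 1 + 4*16)) = -(45 + 8 + 432)/(9*(5 + 1 + 64)) = -485/(9*70) = -1*97/126 = -97/126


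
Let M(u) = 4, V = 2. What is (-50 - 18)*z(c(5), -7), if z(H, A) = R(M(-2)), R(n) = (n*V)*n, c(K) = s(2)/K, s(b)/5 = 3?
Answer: -2176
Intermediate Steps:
s(b) = 15 (s(b) = 5*3 = 15)
c(K) = 15/K
R(n) = 2*n**2 (R(n) = (n*2)*n = (2*n)*n = 2*n**2)
z(H, A) = 32 (z(H, A) = 2*4**2 = 2*16 = 32)
(-50 - 18)*z(c(5), -7) = (-50 - 18)*32 = -68*32 = -2176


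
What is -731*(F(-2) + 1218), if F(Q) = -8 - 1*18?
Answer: -871352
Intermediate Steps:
F(Q) = -26 (F(Q) = -8 - 18 = -26)
-731*(F(-2) + 1218) = -731*(-26 + 1218) = -731*1192 = -871352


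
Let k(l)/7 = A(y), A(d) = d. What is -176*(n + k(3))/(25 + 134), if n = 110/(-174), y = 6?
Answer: -633424/13833 ≈ -45.791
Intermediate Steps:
k(l) = 42 (k(l) = 7*6 = 42)
n = -55/87 (n = 110*(-1/174) = -55/87 ≈ -0.63218)
-176*(n + k(3))/(25 + 134) = -176*(-55/87 + 42)/(25 + 134) = -633424/(87*159) = -176*3599/13833 = -633424/13833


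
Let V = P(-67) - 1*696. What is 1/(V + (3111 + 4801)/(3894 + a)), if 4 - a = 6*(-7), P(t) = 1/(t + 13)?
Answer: -53190/36914413 ≈ -0.0014409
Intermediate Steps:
P(t) = 1/(13 + t)
a = 46 (a = 4 - 6*(-7) = 4 - 1*(-42) = 4 + 42 = 46)
V = -37585/54 (V = 1/(13 - 67) - 1*696 = 1/(-54) - 696 = -1/54 - 696 = -37585/54 ≈ -696.02)
1/(V + (3111 + 4801)/(3894 + a)) = 1/(-37585/54 + (3111 + 4801)/(3894 + 46)) = 1/(-37585/54 + 7912/3940) = 1/(-37585/54 + 7912*(1/3940)) = 1/(-37585/54 + 1978/985) = 1/(-36914413/53190) = -53190/36914413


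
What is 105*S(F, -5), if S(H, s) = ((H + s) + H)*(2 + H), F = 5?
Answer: 3675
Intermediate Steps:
S(H, s) = (2 + H)*(s + 2*H) (S(H, s) = (s + 2*H)*(2 + H) = (2 + H)*(s + 2*H))
105*S(F, -5) = 105*(2*(-5) + 2*5² + 4*5 + 5*(-5)) = 105*(-10 + 2*25 + 20 - 25) = 105*(-10 + 50 + 20 - 25) = 105*35 = 3675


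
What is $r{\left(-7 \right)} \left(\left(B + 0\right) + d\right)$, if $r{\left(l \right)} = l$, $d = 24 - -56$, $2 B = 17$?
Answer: $- \frac{1239}{2} \approx -619.5$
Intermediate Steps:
$B = \frac{17}{2}$ ($B = \frac{1}{2} \cdot 17 = \frac{17}{2} \approx 8.5$)
$d = 80$ ($d = 24 + 56 = 80$)
$r{\left(-7 \right)} \left(\left(B + 0\right) + d\right) = - 7 \left(\left(\frac{17}{2} + 0\right) + 80\right) = - 7 \left(\frac{17}{2} + 80\right) = \left(-7\right) \frac{177}{2} = - \frac{1239}{2}$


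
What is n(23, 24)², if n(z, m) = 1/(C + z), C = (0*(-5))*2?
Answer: 1/529 ≈ 0.0018904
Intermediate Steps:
C = 0 (C = 0*2 = 0)
n(z, m) = 1/z (n(z, m) = 1/(0 + z) = 1/z)
n(23, 24)² = (1/23)² = 1/529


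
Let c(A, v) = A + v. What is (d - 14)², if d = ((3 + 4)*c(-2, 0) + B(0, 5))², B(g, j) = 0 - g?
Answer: 33124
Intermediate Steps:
B(g, j) = -g
d = 196 (d = ((3 + 4)*(-2 + 0) - 1*0)² = (7*(-2) + 0)² = (-14 + 0)² = (-14)² = 196)
(d - 14)² = (196 - 14)² = 182² = 33124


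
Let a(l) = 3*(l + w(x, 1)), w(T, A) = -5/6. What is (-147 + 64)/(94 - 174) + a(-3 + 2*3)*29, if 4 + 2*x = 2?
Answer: 15163/80 ≈ 189.54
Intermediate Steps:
x = -1 (x = -2 + (½)*2 = -2 + 1 = -1)
w(T, A) = -⅚ (w(T, A) = -5*⅙ = -⅚)
a(l) = -5/2 + 3*l (a(l) = 3*(l - ⅚) = 3*(-⅚ + l) = -5/2 + 3*l)
(-147 + 64)/(94 - 174) + a(-3 + 2*3)*29 = (-147 + 64)/(94 - 174) + (-5/2 + 3*(-3 + 2*3))*29 = -83/(-80) + (-5/2 + 3*(-3 + 6))*29 = -83*(-1/80) + (-5/2 + 3*3)*29 = 83/80 + (-5/2 + 9)*29 = 83/80 + (13/2)*29 = 83/80 + 377/2 = 15163/80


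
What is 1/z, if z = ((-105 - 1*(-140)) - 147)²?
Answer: 1/12544 ≈ 7.9719e-5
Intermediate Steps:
z = 12544 (z = ((-105 + 140) - 147)² = (35 - 147)² = (-112)² = 12544)
1/z = 1/12544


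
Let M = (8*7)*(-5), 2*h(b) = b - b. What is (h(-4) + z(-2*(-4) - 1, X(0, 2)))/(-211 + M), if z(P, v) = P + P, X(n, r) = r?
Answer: -14/491 ≈ -0.028513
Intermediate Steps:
h(b) = 0 (h(b) = (b - b)/2 = (½)*0 = 0)
z(P, v) = 2*P
M = -280 (M = 56*(-5) = -280)
(h(-4) + z(-2*(-4) - 1, X(0, 2)))/(-211 + M) = (0 + 2*(-2*(-4) - 1))/(-211 - 280) = (0 + 2*(8 - 1))/(-491) = (0 + 2*7)*(-1/491) = (0 + 14)*(-1/491) = 14*(-1/491) = -14/491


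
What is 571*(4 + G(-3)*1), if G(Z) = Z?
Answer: 571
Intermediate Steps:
571*(4 + G(-3)*1) = 571*(4 - 3*1) = 571*(4 - 3) = 571*1 = 571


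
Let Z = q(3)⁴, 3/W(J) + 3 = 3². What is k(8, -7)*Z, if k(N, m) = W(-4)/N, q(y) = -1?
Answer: 1/16 ≈ 0.062500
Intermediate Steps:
W(J) = ½ (W(J) = 3/(-3 + 3²) = 3/(-3 + 9) = 3/6 = 3*(⅙) = ½)
k(N, m) = 1/(2*N)
Z = 1 (Z = (-1)⁴ = 1)
k(8, -7)*Z = ((½)/8)*1 = ((½)*(⅛))*1 = (1/16)*1 = 1/16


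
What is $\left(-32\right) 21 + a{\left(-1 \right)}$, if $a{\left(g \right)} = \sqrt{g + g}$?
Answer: $-672 + i \sqrt{2} \approx -672.0 + 1.4142 i$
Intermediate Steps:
$a{\left(g \right)} = \sqrt{2} \sqrt{g}$ ($a{\left(g \right)} = \sqrt{2 g} = \sqrt{2} \sqrt{g}$)
$\left(-32\right) 21 + a{\left(-1 \right)} = \left(-32\right) 21 + \sqrt{2} \sqrt{-1} = -672 + \sqrt{2} i = -672 + i \sqrt{2}$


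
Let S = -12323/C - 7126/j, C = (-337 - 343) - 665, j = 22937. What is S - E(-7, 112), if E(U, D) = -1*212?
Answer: 6813324361/30850265 ≈ 220.85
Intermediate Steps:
C = -1345 (C = -680 - 665 = -1345)
E(U, D) = -212
S = 273068181/30850265 (S = -12323/(-1345) - 7126/22937 = -12323*(-1/1345) - 7126*1/22937 = 12323/1345 - 7126/22937 = 273068181/30850265 ≈ 8.8514)
S - E(-7, 112) = 273068181/30850265 - 1*(-212) = 273068181/30850265 + 212 = 6813324361/30850265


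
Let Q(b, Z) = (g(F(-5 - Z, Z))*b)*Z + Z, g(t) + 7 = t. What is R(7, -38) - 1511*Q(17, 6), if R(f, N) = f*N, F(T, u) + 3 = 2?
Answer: 1223644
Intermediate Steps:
F(T, u) = -1 (F(T, u) = -3 + 2 = -1)
g(t) = -7 + t
R(f, N) = N*f
Q(b, Z) = Z - 8*Z*b (Q(b, Z) = ((-7 - 1)*b)*Z + Z = (-8*b)*Z + Z = -8*Z*b + Z = Z - 8*Z*b)
R(7, -38) - 1511*Q(17, 6) = -38*7 - 9066*(1 - 8*17) = -266 - 9066*(1 - 136) = -266 - 9066*(-135) = -266 - 1511*(-810) = -266 + 1223910 = 1223644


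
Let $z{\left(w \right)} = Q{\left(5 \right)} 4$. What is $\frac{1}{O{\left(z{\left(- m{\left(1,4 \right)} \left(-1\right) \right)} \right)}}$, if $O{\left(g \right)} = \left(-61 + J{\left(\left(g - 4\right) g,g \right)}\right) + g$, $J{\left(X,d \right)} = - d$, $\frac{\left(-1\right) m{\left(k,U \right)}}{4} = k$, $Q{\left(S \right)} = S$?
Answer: $- \frac{1}{61} \approx -0.016393$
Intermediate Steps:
$m{\left(k,U \right)} = - 4 k$
$z{\left(w \right)} = 20$ ($z{\left(w \right)} = 5 \cdot 4 = 20$)
$O{\left(g \right)} = -61$ ($O{\left(g \right)} = \left(-61 - g\right) + g = -61$)
$\frac{1}{O{\left(z{\left(- m{\left(1,4 \right)} \left(-1\right) \right)} \right)}} = \frac{1}{-61} = - \frac{1}{61}$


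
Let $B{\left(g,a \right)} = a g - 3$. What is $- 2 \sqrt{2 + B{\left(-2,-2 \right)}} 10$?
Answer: $- 20 \sqrt{3} \approx -34.641$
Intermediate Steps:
$B{\left(g,a \right)} = -3 + a g$
$- 2 \sqrt{2 + B{\left(-2,-2 \right)}} 10 = - 2 \sqrt{2 - -1} \cdot 10 = - 2 \sqrt{2 + \left(-3 + 4\right)} 10 = - 2 \sqrt{2 + 1} \cdot 10 = - 2 \sqrt{3} \cdot 10 = - 20 \sqrt{3}$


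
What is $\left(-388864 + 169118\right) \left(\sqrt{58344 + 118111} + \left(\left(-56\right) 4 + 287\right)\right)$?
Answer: $-13843998 - 219746 \sqrt{176455} \approx -1.0615 \cdot 10^{8}$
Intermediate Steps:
$\left(-388864 + 169118\right) \left(\sqrt{58344 + 118111} + \left(\left(-56\right) 4 + 287\right)\right) = - 219746 \left(\sqrt{176455} + \left(-224 + 287\right)\right) = - 219746 \left(\sqrt{176455} + 63\right) = - 219746 \left(63 + \sqrt{176455}\right) = -13843998 - 219746 \sqrt{176455}$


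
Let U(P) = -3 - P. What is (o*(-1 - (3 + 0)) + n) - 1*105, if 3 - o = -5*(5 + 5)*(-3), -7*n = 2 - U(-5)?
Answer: 483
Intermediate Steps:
n = 0 (n = -(2 - (-3 - 1*(-5)))/7 = -(2 - (-3 + 5))/7 = -(2 - 1*2)/7 = -(2 - 2)/7 = -⅐*0 = 0)
o = -147 (o = 3 - (-5*(5 + 5))*(-3) = 3 - (-5*10)*(-3) = 3 - (-50)*(-3) = 3 - 1*150 = 3 - 150 = -147)
(o*(-1 - (3 + 0)) + n) - 1*105 = (-147*(-1 - (3 + 0)) + 0) - 1*105 = (-147*(-1 - 1*3) + 0) - 105 = (-147*(-1 - 3) + 0) - 105 = (-147*(-4) + 0) - 105 = (588 + 0) - 105 = 588 - 105 = 483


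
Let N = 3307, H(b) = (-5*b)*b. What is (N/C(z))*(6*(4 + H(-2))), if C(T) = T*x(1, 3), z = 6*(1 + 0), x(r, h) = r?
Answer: -52912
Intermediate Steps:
H(b) = -5*b²
z = 6 (z = 6*1 = 6)
C(T) = T (C(T) = T*1 = T)
(N/C(z))*(6*(4 + H(-2))) = (3307/6)*(6*(4 - 5*(-2)²)) = (3307*(⅙))*(6*(4 - 5*4)) = 3307*(6*(4 - 20))/6 = 3307*(6*(-16))/6 = (3307/6)*(-96) = -52912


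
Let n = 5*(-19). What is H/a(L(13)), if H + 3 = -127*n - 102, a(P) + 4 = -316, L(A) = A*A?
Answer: -299/8 ≈ -37.375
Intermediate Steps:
n = -95
L(A) = A²
a(P) = -320 (a(P) = -4 - 316 = -320)
H = 11960 (H = -3 + (-127*(-95) - 102) = -3 + (12065 - 102) = -3 + 11963 = 11960)
H/a(L(13)) = 11960/(-320) = 11960*(-1/320) = -299/8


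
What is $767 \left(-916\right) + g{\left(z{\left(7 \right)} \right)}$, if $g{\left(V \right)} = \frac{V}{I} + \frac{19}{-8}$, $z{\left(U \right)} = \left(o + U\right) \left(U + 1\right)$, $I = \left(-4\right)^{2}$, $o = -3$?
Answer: $- \frac{5620579}{8} \approx -7.0257 \cdot 10^{5}$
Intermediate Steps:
$I = 16$
$z{\left(U \right)} = \left(1 + U\right) \left(-3 + U\right)$ ($z{\left(U \right)} = \left(-3 + U\right) \left(U + 1\right) = \left(-3 + U\right) \left(1 + U\right) = \left(1 + U\right) \left(-3 + U\right)$)
$g{\left(V \right)} = - \frac{19}{8} + \frac{V}{16}$ ($g{\left(V \right)} = \frac{V}{16} + \frac{19}{-8} = V \frac{1}{16} + 19 \left(- \frac{1}{8}\right) = \frac{V}{16} - \frac{19}{8} = - \frac{19}{8} + \frac{V}{16}$)
$767 \left(-916\right) + g{\left(z{\left(7 \right)} \right)} = 767 \left(-916\right) - \left(\frac{19}{8} - \frac{-3 + 7^{2} - 14}{16}\right) = -702572 - \left(\frac{19}{8} - \frac{-3 + 49 - 14}{16}\right) = -702572 + \left(- \frac{19}{8} + \frac{1}{16} \cdot 32\right) = -702572 + \left(- \frac{19}{8} + 2\right) = -702572 - \frac{3}{8} = - \frac{5620579}{8}$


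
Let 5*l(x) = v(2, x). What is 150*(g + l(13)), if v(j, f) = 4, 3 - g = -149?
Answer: 22920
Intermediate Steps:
g = 152 (g = 3 - 1*(-149) = 3 + 149 = 152)
l(x) = ⅘ (l(x) = (⅕)*4 = ⅘)
150*(g + l(13)) = 150*(152 + ⅘) = 150*(764/5) = 22920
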